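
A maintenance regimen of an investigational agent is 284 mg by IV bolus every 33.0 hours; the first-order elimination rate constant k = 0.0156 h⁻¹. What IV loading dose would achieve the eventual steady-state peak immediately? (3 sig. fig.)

706 mg

Accumulation ratio R = 1 / (1 − e^(−kτ)) = 1 / (1 − e^(−0.01560×33.0)) = 1 / (1 − 0.5976) = 2.485
Loading dose = maintenance dose × R = 284 × 2.485 ≈ 706 mg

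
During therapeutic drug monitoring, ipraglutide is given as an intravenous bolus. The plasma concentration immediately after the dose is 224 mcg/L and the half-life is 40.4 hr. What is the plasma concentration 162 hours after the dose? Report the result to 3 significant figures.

k = ln 2 / 40.4 = 0.01716 hr⁻¹
C(t) = C₀ e^(−kt) = 224 × e^(−0.01716 × 162) = 224 × e^(−2.779) = 224 × 0.06207 ≈ 13.9 mcg/L

13.9 mcg/L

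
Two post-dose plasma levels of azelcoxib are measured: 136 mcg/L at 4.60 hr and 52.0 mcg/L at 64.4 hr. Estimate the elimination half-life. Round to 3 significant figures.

43.1 hours

k = ln(C₁/C₂) / (t₂ − t₁) = ln(136/52.0) / (64.4 − 4.60)
  = 0.9614 / 59.80 = 0.01608 hr⁻¹
t½ = ln 2 / k = ln 2 / 0.01608 ≈ 43.1 hours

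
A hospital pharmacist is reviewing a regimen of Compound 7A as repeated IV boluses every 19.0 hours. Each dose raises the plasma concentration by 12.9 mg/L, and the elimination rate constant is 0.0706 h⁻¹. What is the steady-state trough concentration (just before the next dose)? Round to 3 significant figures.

4.57 mg/L

Fraction remaining after one interval: e^(−kτ) = e^(−0.07060 × 19.0) = 0.2615
R = 1 / (1 − 0.2615) = 1.354
Css,max = 12.9 × 1.354 = 17.47 mg/L
Css,min = Css,max × e^(−kτ) = 17.47 × 0.2615 ≈ 4.57 mg/L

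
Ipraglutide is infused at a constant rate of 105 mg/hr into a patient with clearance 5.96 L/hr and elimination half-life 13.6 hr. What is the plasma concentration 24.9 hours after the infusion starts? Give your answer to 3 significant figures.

12.7 µg/mL

Css = rate / CL = 105 / 5.96 = 17.62 µg/mL
k = ln 2 / 13.6 = 0.05097 hr⁻¹
C(t) = Css (1 − e^(−kt)) = 17.62 × (1 − e^(−1.269)) = 17.62 × 0.7189 ≈ 12.7 µg/mL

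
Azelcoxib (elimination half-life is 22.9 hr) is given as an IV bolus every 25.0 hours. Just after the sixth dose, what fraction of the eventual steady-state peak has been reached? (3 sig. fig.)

0.989

k = ln 2 / 22.9 = 0.03027 hr⁻¹
f_n = 1 − e^(−nkτ) = 1 − e^(−6 × 0.03027 × 25.0) = 1 − e^(−4.540) = 1 − 0.01067 ≈ 0.989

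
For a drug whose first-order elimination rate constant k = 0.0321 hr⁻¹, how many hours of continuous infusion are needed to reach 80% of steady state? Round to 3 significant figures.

50.1 hours

f = 1 − e^(−kt)  ⇒  t = −ln(1 − f) / k
t = −ln(1 − 0.8) / 0.03210 = 1.609 / 0.03210 ≈ 50.1 hours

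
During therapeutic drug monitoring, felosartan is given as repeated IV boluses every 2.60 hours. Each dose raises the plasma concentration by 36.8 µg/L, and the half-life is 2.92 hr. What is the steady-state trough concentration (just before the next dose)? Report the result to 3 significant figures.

k = ln 2 / 2.92 = 0.2374 hr⁻¹
Fraction remaining after one interval: e^(−kτ) = e^(−0.2374 × 2.60) = 0.5395
R = 1 / (1 − 0.5395) = 2.171
Css,max = 36.8 × 2.171 = 79.91 µg/L
Css,min = Css,max × e^(−kτ) = 79.91 × 0.5395 ≈ 43.1 µg/L

43.1 µg/L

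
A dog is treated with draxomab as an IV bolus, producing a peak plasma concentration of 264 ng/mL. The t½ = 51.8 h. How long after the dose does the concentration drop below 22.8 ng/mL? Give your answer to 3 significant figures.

183 hours

k = ln 2 / 51.8 = 0.01338 h⁻¹
C(t) = C₀ e^(−kt)  ⇒  t = ln(C₀/C) / k
t = ln(264/22.8) / 0.01338 = 2.449 / 0.01338 ≈ 183 hours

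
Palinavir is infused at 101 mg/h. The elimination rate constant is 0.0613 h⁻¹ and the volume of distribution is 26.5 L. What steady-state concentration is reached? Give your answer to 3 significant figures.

CL = k · V = 0.0613 × 26.5 = 1.624 L/h
Css = rate / CL = 101 / 1.624 ≈ 62.2 mg/L

62.2 mg/L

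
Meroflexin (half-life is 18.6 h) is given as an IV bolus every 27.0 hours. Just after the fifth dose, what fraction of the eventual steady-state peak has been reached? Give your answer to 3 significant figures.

k = ln 2 / 18.6 = 0.03727 h⁻¹
f_n = 1 − e^(−nkτ) = 1 − e^(−5 × 0.03727 × 27.0) = 1 − e^(−5.031) = 1 − 0.006533 ≈ 0.993

0.993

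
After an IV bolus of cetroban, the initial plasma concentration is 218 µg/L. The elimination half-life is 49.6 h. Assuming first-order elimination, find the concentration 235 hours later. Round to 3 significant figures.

8.17 µg/L

k = ln 2 / 49.6 = 0.01397 h⁻¹
C(t) = C₀ e^(−kt) = 218 × e^(−0.01397 × 235) = 218 × e^(−3.284) = 218 × 0.03748 ≈ 8.17 µg/L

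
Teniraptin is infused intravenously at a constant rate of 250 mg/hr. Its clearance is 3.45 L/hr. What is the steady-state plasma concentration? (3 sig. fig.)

Css = infusion rate / CL = 250 / 3.45 ≈ 72.5 mg/L

72.5 mg/L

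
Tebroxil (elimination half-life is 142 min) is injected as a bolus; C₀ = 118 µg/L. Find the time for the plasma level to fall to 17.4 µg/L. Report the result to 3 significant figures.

392 minutes

k = ln 2 / 142 = 0.004881 min⁻¹
C(t) = C₀ e^(−kt)  ⇒  t = ln(C₀/C) / k
t = ln(118/17.4) / 0.004881 = 1.914 / 0.004881 ≈ 392 minutes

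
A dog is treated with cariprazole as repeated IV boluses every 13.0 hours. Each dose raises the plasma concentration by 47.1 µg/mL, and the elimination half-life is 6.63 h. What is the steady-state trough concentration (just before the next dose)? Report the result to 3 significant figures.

k = ln 2 / 6.63 = 0.1045 h⁻¹
Fraction remaining after one interval: e^(−kτ) = e^(−0.1045 × 13.0) = 0.2569
R = 1 / (1 − 0.2569) = 1.346
Css,max = 47.1 × 1.346 = 63.38 µg/mL
Css,min = Css,max × e^(−kτ) = 63.38 × 0.2569 ≈ 16.3 µg/mL

16.3 µg/mL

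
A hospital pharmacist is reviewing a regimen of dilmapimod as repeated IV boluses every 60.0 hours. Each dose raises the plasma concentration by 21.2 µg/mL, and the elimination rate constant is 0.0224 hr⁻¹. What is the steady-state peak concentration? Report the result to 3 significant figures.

28.7 µg/mL

Fraction remaining after one interval: e^(−kτ) = e^(−0.02240 × 60.0) = 0.2608
R = 1 / (1 − 0.2608) = 1.353
Css,max = 21.2 × 1.353 ≈ 28.7 µg/mL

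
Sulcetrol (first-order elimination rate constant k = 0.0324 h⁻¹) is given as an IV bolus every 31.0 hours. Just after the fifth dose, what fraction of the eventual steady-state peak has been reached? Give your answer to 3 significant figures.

f_n = 1 − e^(−nkτ) = 1 − e^(−5 × 0.03240 × 31.0) = 1 − e^(−5.022) = 1 − 0.006591 ≈ 0.993

0.993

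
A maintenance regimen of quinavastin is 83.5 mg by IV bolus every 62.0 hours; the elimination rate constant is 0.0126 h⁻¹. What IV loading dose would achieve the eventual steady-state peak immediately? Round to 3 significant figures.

Accumulation ratio R = 1 / (1 − e^(−kτ)) = 1 / (1 − e^(−0.01260×62.0)) = 1 / (1 − 0.4579) = 1.845
Loading dose = maintenance dose × R = 83.5 × 1.845 ≈ 154 mg

154 mg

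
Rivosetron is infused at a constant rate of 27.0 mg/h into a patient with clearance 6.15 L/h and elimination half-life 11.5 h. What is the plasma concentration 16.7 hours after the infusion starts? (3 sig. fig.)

2.79 µg/mL

Css = rate / CL = 27.0 / 6.15 = 4.390 µg/mL
k = ln 2 / 11.5 = 0.06027 h⁻¹
C(t) = Css (1 − e^(−kt)) = 4.390 × (1 − e^(−1.007)) = 4.390 × 0.6345 ≈ 2.79 µg/mL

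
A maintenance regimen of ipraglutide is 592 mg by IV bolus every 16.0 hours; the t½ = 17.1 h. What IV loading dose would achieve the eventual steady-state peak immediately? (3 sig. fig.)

1240 mg

k = ln 2 / 17.1 = 0.04053 h⁻¹
Accumulation ratio R = 1 / (1 − e^(−kτ)) = 1 / (1 − e^(−0.04053×16.0)) = 1 / (1 − 0.5228) = 2.096
Loading dose = maintenance dose × R = 592 × 2.096 ≈ 1240 mg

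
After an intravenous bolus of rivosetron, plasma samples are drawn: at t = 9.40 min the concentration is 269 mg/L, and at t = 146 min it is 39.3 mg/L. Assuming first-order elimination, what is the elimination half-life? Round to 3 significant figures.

49.2 minutes

k = ln(C₁/C₂) / (t₂ − t₁) = ln(269/39.3) / (146 − 9.40)
  = 1.923 / 136.6 = 0.01408 min⁻¹
t½ = ln 2 / k = ln 2 / 0.01408 ≈ 49.2 minutes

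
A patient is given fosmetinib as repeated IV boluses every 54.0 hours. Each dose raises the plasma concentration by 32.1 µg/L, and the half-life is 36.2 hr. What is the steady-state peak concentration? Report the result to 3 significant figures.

k = ln 2 / 36.2 = 0.01915 hr⁻¹
Fraction remaining after one interval: e^(−kτ) = e^(−0.01915 × 54.0) = 0.3556
R = 1 / (1 − 0.3556) = 1.552
Css,max = 32.1 × 1.552 ≈ 49.8 µg/L

49.8 µg/L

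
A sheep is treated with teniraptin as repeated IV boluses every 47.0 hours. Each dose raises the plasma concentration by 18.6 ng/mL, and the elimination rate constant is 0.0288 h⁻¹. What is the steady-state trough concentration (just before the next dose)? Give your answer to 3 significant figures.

Fraction remaining after one interval: e^(−kτ) = e^(−0.02880 × 47.0) = 0.2583
R = 1 / (1 − 0.2583) = 1.348
Css,max = 18.6 × 1.348 = 25.08 ng/mL
Css,min = Css,max × e^(−kτ) = 25.08 × 0.2583 ≈ 6.48 ng/mL

6.48 ng/mL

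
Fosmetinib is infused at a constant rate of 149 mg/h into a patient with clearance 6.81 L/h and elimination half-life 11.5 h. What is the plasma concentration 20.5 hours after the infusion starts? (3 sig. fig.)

Css = rate / CL = 149 / 6.81 = 21.88 mg/L
k = ln 2 / 11.5 = 0.06027 h⁻¹
C(t) = Css (1 − e^(−kt)) = 21.88 × (1 − e^(−1.236)) = 21.88 × 0.7093 ≈ 15.5 mg/L

15.5 mg/L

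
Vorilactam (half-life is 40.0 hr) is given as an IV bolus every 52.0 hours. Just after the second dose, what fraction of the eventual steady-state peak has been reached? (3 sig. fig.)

k = ln 2 / 40.0 = 0.01733 hr⁻¹
f_n = 1 − e^(−nkτ) = 1 − e^(−2 × 0.01733 × 52.0) = 1 − e^(−1.802) = 1 − 0.1649 ≈ 0.835

0.835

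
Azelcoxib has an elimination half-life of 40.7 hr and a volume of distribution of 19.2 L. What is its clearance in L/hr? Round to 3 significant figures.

0.327 L/hr

k = ln 2 / t½ = ln 2 / 40.7 = 0.01703 hr⁻¹
CL = k · V = 0.01703 × 19.2 ≈ 0.327 L/hr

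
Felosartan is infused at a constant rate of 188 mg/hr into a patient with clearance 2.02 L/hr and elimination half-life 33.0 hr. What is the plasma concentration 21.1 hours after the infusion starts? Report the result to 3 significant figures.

33.3 µg/mL

Css = rate / CL = 188 / 2.02 = 93.07 µg/mL
k = ln 2 / 33.0 = 0.02100 hr⁻¹
C(t) = Css (1 − e^(−kt)) = 93.07 × (1 − e^(−0.4432)) = 93.07 × 0.3580 ≈ 33.3 µg/mL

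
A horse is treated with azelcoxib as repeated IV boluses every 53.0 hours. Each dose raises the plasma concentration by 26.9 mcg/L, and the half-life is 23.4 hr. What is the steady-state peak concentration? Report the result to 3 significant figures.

k = ln 2 / 23.4 = 0.02962 hr⁻¹
Fraction remaining after one interval: e^(−kτ) = e^(−0.02962 × 53.0) = 0.2081
R = 1 / (1 − 0.2081) = 1.263
Css,max = 26.9 × 1.263 ≈ 34.0 mcg/L

34.0 mcg/L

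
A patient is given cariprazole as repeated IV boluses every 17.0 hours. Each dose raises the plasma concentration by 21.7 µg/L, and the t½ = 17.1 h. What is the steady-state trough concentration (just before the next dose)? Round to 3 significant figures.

21.9 µg/L

k = ln 2 / 17.1 = 0.04053 h⁻¹
Fraction remaining after one interval: e^(−kτ) = e^(−0.04053 × 17.0) = 0.5020
R = 1 / (1 − 0.5020) = 2.008
Css,max = 21.7 × 2.008 = 43.58 µg/L
Css,min = Css,max × e^(−kτ) = 43.58 × 0.5020 ≈ 21.9 µg/L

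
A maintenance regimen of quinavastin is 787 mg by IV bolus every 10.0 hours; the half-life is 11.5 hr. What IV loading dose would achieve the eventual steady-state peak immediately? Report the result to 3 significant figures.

1740 mg

k = ln 2 / 11.5 = 0.06027 hr⁻¹
Accumulation ratio R = 1 / (1 − e^(−kτ)) = 1 / (1 − e^(−0.06027×10.0)) = 1 / (1 − 0.5473) = 2.209
Loading dose = maintenance dose × R = 787 × 2.209 ≈ 1740 mg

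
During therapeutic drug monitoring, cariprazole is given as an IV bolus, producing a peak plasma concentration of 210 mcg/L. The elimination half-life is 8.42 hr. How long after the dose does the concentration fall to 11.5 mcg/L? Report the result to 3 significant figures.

k = ln 2 / 8.42 = 0.08232 hr⁻¹
C(t) = C₀ e^(−kt)  ⇒  t = ln(C₀/C) / k
t = ln(210/11.5) / 0.08232 = 2.905 / 0.08232 ≈ 35.3 hours

35.3 hours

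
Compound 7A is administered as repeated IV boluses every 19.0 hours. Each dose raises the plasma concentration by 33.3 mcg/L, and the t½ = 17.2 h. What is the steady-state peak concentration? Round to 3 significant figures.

62.2 mcg/L

k = ln 2 / 17.2 = 0.04030 h⁻¹
Fraction remaining after one interval: e^(−kτ) = e^(−0.04030 × 19.0) = 0.4650
R = 1 / (1 − 0.4650) = 1.869
Css,max = 33.3 × 1.869 ≈ 62.2 mcg/L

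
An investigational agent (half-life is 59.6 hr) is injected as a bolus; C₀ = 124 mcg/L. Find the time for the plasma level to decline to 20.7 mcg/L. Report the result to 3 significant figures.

154 hours

k = ln 2 / 59.6 = 0.01163 hr⁻¹
C(t) = C₀ e^(−kt)  ⇒  t = ln(C₀/C) / k
t = ln(124/20.7) / 0.01163 = 1.790 / 0.01163 ≈ 154 hours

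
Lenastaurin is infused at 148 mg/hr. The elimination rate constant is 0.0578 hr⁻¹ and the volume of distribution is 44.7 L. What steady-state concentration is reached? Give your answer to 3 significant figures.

57.3 µg/mL

CL = k · V = 0.0578 × 44.7 = 2.584 L/hr
Css = rate / CL = 148 / 2.584 ≈ 57.3 µg/mL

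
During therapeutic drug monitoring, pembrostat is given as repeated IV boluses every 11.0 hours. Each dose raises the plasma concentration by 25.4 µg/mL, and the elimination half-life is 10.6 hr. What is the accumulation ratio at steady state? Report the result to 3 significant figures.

1.95

k = ln 2 / 10.6 = 0.06539 hr⁻¹
Fraction remaining after one interval: e^(−kτ) = e^(−0.06539 × 11.0) = 0.4871
R = 1 / (1 − 0.4871) = 1 / 0.5129 ≈ 1.95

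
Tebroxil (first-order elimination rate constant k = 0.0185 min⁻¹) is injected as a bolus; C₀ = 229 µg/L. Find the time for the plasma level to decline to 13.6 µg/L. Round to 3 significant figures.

C(t) = C₀ e^(−kt)  ⇒  t = ln(C₀/C) / k
t = ln(229/13.6) / 0.01850 = 2.824 / 0.01850 ≈ 153 minutes

153 minutes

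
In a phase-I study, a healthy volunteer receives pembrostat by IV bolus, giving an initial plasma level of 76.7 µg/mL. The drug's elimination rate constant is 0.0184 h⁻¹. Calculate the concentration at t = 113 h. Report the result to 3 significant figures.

C(t) = C₀ e^(−kt) = 76.7 × e^(−0.01840 × 113) = 76.7 × e^(−2.079) = 76.7 × 0.1250 ≈ 9.59 µg/mL

9.59 µg/mL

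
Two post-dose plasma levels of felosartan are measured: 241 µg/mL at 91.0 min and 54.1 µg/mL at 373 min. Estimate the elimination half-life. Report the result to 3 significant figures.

131 minutes

k = ln(C₁/C₂) / (t₂ − t₁) = ln(241/54.1) / (373 − 91.0)
  = 1.494 / 282.0 = 0.005298 min⁻¹
t½ = ln 2 / k = ln 2 / 0.005298 ≈ 131 minutes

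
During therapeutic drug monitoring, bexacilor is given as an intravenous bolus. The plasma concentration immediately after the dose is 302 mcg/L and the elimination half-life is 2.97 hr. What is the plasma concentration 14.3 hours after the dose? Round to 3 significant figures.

k = ln 2 / 2.97 = 0.2334 hr⁻¹
C(t) = C₀ e^(−kt) = 302 × e^(−0.2334 × 14.3) = 302 × e^(−3.337) = 302 × 0.03553 ≈ 10.7 mcg/L

10.7 mcg/L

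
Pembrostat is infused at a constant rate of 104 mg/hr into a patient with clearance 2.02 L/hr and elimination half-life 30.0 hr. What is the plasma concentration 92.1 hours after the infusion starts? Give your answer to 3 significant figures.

Css = rate / CL = 104 / 2.02 = 51.49 mg/L
k = ln 2 / 30.0 = 0.02310 hr⁻¹
C(t) = Css (1 − e^(−kt)) = 51.49 × (1 − e^(−2.128)) = 51.49 × 0.8809 ≈ 45.4 mg/L

45.4 mg/L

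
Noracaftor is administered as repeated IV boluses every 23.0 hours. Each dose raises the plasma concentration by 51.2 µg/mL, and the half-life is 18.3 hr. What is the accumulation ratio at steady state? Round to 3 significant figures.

k = ln 2 / 18.3 = 0.03788 hr⁻¹
Fraction remaining after one interval: e^(−kτ) = e^(−0.03788 × 23.0) = 0.4185
R = 1 / (1 − 0.4185) = 1 / 0.5815 ≈ 1.72

1.72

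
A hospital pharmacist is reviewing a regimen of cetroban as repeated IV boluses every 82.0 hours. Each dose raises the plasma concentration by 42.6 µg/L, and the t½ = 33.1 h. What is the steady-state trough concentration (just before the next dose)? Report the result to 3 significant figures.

9.32 µg/L

k = ln 2 / 33.1 = 0.02094 h⁻¹
Fraction remaining after one interval: e^(−kτ) = e^(−0.02094 × 82.0) = 0.1796
R = 1 / (1 − 0.1796) = 1.219
Css,max = 42.6 × 1.219 = 51.92 µg/L
Css,min = Css,max × e^(−kτ) = 51.92 × 0.1796 ≈ 9.32 µg/L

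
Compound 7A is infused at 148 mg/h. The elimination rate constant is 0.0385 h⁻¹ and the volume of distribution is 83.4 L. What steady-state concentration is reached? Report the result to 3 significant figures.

CL = k · V = 0.0385 × 83.4 = 3.211 L/h
Css = rate / CL = 148 / 3.211 ≈ 46.1 µg/mL

46.1 µg/mL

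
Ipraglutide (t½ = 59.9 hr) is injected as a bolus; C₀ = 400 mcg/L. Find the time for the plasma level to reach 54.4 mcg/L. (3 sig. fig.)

k = ln 2 / 59.9 = 0.01157 hr⁻¹
C(t) = C₀ e^(−kt)  ⇒  t = ln(C₀/C) / k
t = ln(400/54.4) / 0.01157 = 1.995 / 0.01157 ≈ 172 hours

172 hours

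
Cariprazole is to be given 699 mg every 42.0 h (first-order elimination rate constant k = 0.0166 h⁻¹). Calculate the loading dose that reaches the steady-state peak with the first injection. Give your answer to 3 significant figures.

1390 mg

Accumulation ratio R = 1 / (1 − e^(−kτ)) = 1 / (1 − e^(−0.01660×42.0)) = 1 / (1 − 0.4980) = 1.992
Loading dose = maintenance dose × R = 699 × 1.992 ≈ 1390 mg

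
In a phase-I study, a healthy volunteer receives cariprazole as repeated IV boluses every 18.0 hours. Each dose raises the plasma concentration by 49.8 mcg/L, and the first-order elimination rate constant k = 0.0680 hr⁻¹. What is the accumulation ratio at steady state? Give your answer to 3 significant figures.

Fraction remaining after one interval: e^(−kτ) = e^(−0.06800 × 18.0) = 0.2941
R = 1 / (1 − 0.2941) = 1 / 0.7059 ≈ 1.42

1.42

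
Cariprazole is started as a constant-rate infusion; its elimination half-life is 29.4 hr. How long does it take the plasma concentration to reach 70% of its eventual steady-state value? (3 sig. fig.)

k = ln 2 / 29.4 = 0.02358 hr⁻¹
f = 1 − e^(−kt)  ⇒  t = −ln(1 − f) / k
t = −ln(1 − 0.7) / 0.02358 = 1.204 / 0.02358 ≈ 51.1 hours

51.1 hours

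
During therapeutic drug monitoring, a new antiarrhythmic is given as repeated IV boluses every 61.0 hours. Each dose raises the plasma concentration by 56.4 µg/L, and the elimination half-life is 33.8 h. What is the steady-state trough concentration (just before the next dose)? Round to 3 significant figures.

22.6 µg/L

k = ln 2 / 33.8 = 0.02051 h⁻¹
Fraction remaining after one interval: e^(−kτ) = e^(−0.02051 × 61.0) = 0.2862
R = 1 / (1 − 0.2862) = 1.401
Css,max = 56.4 × 1.401 = 79.02 µg/L
Css,min = Css,max × e^(−kτ) = 79.02 × 0.2862 ≈ 22.6 µg/L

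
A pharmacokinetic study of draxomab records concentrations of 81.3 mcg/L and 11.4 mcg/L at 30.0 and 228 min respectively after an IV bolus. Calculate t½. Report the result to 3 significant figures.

69.9 minutes

k = ln(C₁/C₂) / (t₂ − t₁) = ln(81.3/11.4) / (228 − 30.0)
  = 1.965 / 198.0 = 0.009922 min⁻¹
t½ = ln 2 / k = ln 2 / 0.009922 ≈ 69.9 minutes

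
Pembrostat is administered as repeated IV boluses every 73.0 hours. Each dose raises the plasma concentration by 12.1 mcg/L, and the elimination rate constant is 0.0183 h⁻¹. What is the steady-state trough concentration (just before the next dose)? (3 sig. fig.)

4.32 mcg/L

Fraction remaining after one interval: e^(−kτ) = e^(−0.01830 × 73.0) = 0.2629
R = 1 / (1 − 0.2629) = 1.357
Css,max = 12.1 × 1.357 = 16.42 mcg/L
Css,min = Css,max × e^(−kτ) = 16.42 × 0.2629 ≈ 4.32 mcg/L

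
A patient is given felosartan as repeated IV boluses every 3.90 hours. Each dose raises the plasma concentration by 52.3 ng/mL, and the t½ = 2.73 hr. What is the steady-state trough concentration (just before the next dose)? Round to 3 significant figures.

k = ln 2 / 2.73 = 0.2539 hr⁻¹
Fraction remaining after one interval: e^(−kτ) = e^(−0.2539 × 3.90) = 0.3715
R = 1 / (1 − 0.3715) = 1.591
Css,max = 52.3 × 1.591 = 83.21 ng/mL
Css,min = Css,max × e^(−kτ) = 83.21 × 0.3715 ≈ 30.9 ng/mL

30.9 ng/mL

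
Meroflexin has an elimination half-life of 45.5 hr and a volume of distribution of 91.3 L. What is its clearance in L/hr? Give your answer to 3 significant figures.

k = ln 2 / t½ = ln 2 / 45.5 = 0.01523 hr⁻¹
CL = k · V = 0.01523 × 91.3 ≈ 1.39 L/hr

1.39 L/hr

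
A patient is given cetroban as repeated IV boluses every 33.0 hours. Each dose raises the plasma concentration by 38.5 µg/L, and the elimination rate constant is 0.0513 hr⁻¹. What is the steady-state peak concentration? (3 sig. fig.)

47.2 µg/L

Fraction remaining after one interval: e^(−kτ) = e^(−0.05130 × 33.0) = 0.1840
R = 1 / (1 − 0.1840) = 1.225
Css,max = 38.5 × 1.225 ≈ 47.2 µg/L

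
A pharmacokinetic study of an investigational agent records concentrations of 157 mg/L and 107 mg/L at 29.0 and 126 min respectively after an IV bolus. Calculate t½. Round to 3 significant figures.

175 minutes

k = ln(C₁/C₂) / (t₂ − t₁) = ln(157/107) / (126 − 29.0)
  = 0.3834 / 97.00 = 0.003953 min⁻¹
t½ = ln 2 / k = ln 2 / 0.003953 ≈ 175 minutes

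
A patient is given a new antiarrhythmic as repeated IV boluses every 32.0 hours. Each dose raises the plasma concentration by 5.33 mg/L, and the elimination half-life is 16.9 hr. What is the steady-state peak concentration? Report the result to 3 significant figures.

7.29 mg/L

k = ln 2 / 16.9 = 0.04101 hr⁻¹
Fraction remaining after one interval: e^(−kτ) = e^(−0.04101 × 32.0) = 0.2692
R = 1 / (1 − 0.2692) = 1.368
Css,max = 5.33 × 1.368 ≈ 7.29 mg/L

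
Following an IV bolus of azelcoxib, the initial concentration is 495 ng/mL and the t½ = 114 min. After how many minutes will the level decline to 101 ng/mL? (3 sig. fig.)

k = ln 2 / 114 = 0.006080 min⁻¹
C(t) = C₀ e^(−kt)  ⇒  t = ln(C₀/C) / k
t = ln(495/101) / 0.006080 = 1.589 / 0.006080 ≈ 261 minutes

261 minutes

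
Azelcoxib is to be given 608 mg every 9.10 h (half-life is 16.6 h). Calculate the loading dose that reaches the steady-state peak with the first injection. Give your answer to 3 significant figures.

1920 mg

k = ln 2 / 16.6 = 0.04176 h⁻¹
Accumulation ratio R = 1 / (1 − e^(−kτ)) = 1 / (1 − e^(−0.04176×9.10)) = 1 / (1 − 0.6839) = 3.163
Loading dose = maintenance dose × R = 608 × 3.163 ≈ 1920 mg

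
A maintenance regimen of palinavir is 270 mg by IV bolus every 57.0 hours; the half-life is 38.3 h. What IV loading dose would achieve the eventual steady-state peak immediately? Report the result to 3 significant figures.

k = ln 2 / 38.3 = 0.01810 h⁻¹
Accumulation ratio R = 1 / (1 − e^(−kτ)) = 1 / (1 − e^(−0.01810×57.0)) = 1 / (1 − 0.3564) = 1.554
Loading dose = maintenance dose × R = 270 × 1.554 ≈ 420 mg

420 mg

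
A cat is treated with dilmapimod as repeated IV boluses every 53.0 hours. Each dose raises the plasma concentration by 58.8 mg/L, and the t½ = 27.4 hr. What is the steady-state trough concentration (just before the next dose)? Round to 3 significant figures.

k = ln 2 / 27.4 = 0.02530 hr⁻¹
Fraction remaining after one interval: e^(−kτ) = e^(−0.02530 × 53.0) = 0.2616
R = 1 / (1 − 0.2616) = 1.354
Css,max = 58.8 × 1.354 = 79.64 mg/L
Css,min = Css,max × e^(−kτ) = 79.64 × 0.2616 ≈ 20.8 mg/L

20.8 mg/L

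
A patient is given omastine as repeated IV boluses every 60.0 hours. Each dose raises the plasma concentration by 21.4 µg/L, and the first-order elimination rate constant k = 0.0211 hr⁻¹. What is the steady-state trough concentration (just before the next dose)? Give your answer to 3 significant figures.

Fraction remaining after one interval: e^(−kτ) = e^(−0.02110 × 60.0) = 0.2820
R = 1 / (1 − 0.2820) = 1.393
Css,max = 21.4 × 1.393 = 29.80 µg/L
Css,min = Css,max × e^(−kτ) = 29.80 × 0.2820 ≈ 8.40 µg/L

8.40 µg/L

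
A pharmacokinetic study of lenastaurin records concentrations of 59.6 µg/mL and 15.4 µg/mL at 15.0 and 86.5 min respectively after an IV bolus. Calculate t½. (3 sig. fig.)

k = ln(C₁/C₂) / (t₂ − t₁) = ln(59.6/15.4) / (86.5 − 15.0)
  = 1.353 / 71.50 = 0.01893 min⁻¹
t½ = ln 2 / k = ln 2 / 0.01893 ≈ 36.6 minutes

36.6 minutes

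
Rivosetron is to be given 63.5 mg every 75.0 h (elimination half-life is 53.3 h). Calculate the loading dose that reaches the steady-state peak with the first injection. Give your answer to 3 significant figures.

k = ln 2 / 53.3 = 0.01300 h⁻¹
Accumulation ratio R = 1 / (1 − e^(−kτ)) = 1 / (1 − e^(−0.01300×75.0)) = 1 / (1 − 0.3771) = 1.605
Loading dose = maintenance dose × R = 63.5 × 1.605 ≈ 102 mg

102 mg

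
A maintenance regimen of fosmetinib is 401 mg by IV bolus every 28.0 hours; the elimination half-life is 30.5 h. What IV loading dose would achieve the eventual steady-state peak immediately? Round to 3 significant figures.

k = ln 2 / 30.5 = 0.02273 h⁻¹
Accumulation ratio R = 1 / (1 − e^(−kτ)) = 1 / (1 − e^(−0.02273×28.0)) = 1 / (1 − 0.5292) = 2.124
Loading dose = maintenance dose × R = 401 × 2.124 ≈ 852 mg

852 mg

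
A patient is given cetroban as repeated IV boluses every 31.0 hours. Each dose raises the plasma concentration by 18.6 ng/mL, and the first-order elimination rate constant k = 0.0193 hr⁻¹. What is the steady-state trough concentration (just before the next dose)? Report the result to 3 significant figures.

22.7 ng/mL

Fraction remaining after one interval: e^(−kτ) = e^(−0.01930 × 31.0) = 0.5497
R = 1 / (1 − 0.5497) = 2.221
Css,max = 18.6 × 2.221 = 41.31 ng/mL
Css,min = Css,max × e^(−kτ) = 41.31 × 0.5497 ≈ 22.7 ng/mL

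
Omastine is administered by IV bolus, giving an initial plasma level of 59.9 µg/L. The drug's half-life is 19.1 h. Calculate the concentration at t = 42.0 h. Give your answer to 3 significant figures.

k = ln 2 / 19.1 = 0.03629 h⁻¹
C(t) = C₀ e^(−kt) = 59.9 × e^(−0.03629 × 42.0) = 59.9 × e^(−1.524) = 59.9 × 0.2178 ≈ 13.0 µg/L

13.0 µg/L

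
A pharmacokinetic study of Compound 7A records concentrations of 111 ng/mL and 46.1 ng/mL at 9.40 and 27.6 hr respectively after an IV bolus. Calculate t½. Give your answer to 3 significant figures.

k = ln(C₁/C₂) / (t₂ − t₁) = ln(111/46.1) / (27.6 − 9.40)
  = 0.8787 / 18.20 = 0.04828 hr⁻¹
t½ = ln 2 / k = ln 2 / 0.04828 ≈ 14.4 hours

14.4 hours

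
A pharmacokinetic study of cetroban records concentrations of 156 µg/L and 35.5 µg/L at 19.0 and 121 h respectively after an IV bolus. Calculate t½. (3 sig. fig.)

k = ln(C₁/C₂) / (t₂ − t₁) = ln(156/35.5) / (121 − 19.0)
  = 1.480 / 102.0 = 0.01451 h⁻¹
t½ = ln 2 / k = ln 2 / 0.01451 ≈ 47.8 hours

47.8 hours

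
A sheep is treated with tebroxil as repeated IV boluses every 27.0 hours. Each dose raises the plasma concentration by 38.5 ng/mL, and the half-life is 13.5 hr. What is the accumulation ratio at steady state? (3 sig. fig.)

k = ln 2 / 13.5 = 0.05134 hr⁻¹
Fraction remaining after one interval: e^(−kτ) = e^(−0.05134 × 27.0) = 0.2500
R = 1 / (1 − 0.2500) = 1 / 0.7500 ≈ 1.33

1.33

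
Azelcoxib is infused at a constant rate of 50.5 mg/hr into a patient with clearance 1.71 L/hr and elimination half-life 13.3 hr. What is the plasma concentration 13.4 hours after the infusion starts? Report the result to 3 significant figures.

14.8 µg/mL

Css = rate / CL = 50.5 / 1.71 = 29.53 µg/mL
k = ln 2 / 13.3 = 0.05212 hr⁻¹
C(t) = Css (1 − e^(−kt)) = 29.53 × (1 − e^(−0.6984)) = 29.53 × 0.5026 ≈ 14.8 µg/mL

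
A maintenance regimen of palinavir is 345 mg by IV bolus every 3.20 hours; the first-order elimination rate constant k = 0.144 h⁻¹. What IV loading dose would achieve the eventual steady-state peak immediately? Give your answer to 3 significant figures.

Accumulation ratio R = 1 / (1 − e^(−kτ)) = 1 / (1 − e^(−0.1440×3.20)) = 1 / (1 − 0.6308) = 2.708
Loading dose = maintenance dose × R = 345 × 2.708 ≈ 934 mg

934 mg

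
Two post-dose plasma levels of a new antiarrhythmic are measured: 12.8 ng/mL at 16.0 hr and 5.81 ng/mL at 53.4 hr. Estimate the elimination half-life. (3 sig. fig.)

32.8 hours

k = ln(C₁/C₂) / (t₂ − t₁) = ln(12.8/5.81) / (53.4 − 16.0)
  = 0.7899 / 37.40 = 0.02112 hr⁻¹
t½ = ln 2 / k = ln 2 / 0.02112 ≈ 32.8 hours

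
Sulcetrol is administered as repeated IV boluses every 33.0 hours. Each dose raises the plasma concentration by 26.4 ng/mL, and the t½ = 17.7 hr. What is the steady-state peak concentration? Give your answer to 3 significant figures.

36.4 ng/mL

k = ln 2 / 17.7 = 0.03916 hr⁻¹
Fraction remaining after one interval: e^(−kτ) = e^(−0.03916 × 33.0) = 0.2746
R = 1 / (1 − 0.2746) = 1.379
Css,max = 26.4 × 1.379 ≈ 36.4 ng/mL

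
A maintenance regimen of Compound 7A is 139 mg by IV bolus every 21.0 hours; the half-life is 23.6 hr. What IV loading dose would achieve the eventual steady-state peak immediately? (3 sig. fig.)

k = ln 2 / 23.6 = 0.02937 hr⁻¹
Accumulation ratio R = 1 / (1 − e^(−kτ)) = 1 / (1 − e^(−0.02937×21.0)) = 1 / (1 − 0.5397) = 2.172
Loading dose = maintenance dose × R = 139 × 2.172 ≈ 302 mg

302 mg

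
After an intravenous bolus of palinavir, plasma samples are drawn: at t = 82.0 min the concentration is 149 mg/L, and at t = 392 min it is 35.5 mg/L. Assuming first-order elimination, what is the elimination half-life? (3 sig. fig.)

k = ln(C₁/C₂) / (t₂ − t₁) = ln(149/35.5) / (392 − 82.0)
  = 1.434 / 310.0 = 0.004627 min⁻¹
t½ = ln 2 / k = ln 2 / 0.004627 ≈ 150 minutes

150 minutes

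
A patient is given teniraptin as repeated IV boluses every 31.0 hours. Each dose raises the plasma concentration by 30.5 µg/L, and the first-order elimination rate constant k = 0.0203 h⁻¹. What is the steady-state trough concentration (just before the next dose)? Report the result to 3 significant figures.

34.8 µg/L

Fraction remaining after one interval: e^(−kτ) = e^(−0.02030 × 31.0) = 0.5330
R = 1 / (1 − 0.5330) = 2.141
Css,max = 30.5 × 2.141 = 65.31 µg/L
Css,min = Css,max × e^(−kτ) = 65.31 × 0.5330 ≈ 34.8 µg/L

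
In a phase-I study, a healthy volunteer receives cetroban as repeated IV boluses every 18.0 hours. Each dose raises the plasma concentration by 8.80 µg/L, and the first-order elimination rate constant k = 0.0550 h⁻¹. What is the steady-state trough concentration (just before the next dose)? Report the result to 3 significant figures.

5.20 µg/L

Fraction remaining after one interval: e^(−kτ) = e^(−0.05500 × 18.0) = 0.3716
R = 1 / (1 − 0.3716) = 1.591
Css,max = 8.80 × 1.591 = 14.00 µg/L
Css,min = Css,max × e^(−kτ) = 14.00 × 0.3716 ≈ 5.20 µg/L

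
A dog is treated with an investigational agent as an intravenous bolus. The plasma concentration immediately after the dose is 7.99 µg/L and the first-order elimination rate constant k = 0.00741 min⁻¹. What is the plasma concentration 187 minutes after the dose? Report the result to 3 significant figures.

2.00 µg/L

C(t) = C₀ e^(−kt) = 7.99 × e^(−0.007410 × 187) = 7.99 × e^(−1.386) = 7.99 × 0.2502 ≈ 2.00 µg/L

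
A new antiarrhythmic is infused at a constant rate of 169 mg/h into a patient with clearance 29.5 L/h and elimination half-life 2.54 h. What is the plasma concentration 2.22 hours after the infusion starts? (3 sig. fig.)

Css = rate / CL = 169 / 29.5 = 5.729 mg/L
k = ln 2 / 2.54 = 0.2729 h⁻¹
C(t) = Css (1 − e^(−kt)) = 5.729 × (1 − e^(−0.6058)) = 5.729 × 0.4544 ≈ 2.60 mg/L

2.60 mg/L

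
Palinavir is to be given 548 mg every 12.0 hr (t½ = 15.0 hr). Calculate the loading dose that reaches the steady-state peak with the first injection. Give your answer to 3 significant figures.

k = ln 2 / 15.0 = 0.04621 hr⁻¹
Accumulation ratio R = 1 / (1 − e^(−kτ)) = 1 / (1 − e^(−0.04621×12.0)) = 1 / (1 − 0.5743) = 2.349
Loading dose = maintenance dose × R = 548 × 2.349 ≈ 1290 mg

1290 mg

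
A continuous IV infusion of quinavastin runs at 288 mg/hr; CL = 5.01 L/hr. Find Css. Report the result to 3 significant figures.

57.5 mg/L

Css = infusion rate / CL = 288 / 5.01 ≈ 57.5 mg/L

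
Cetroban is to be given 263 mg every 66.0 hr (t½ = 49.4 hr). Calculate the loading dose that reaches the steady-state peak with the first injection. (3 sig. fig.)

436 mg

k = ln 2 / 49.4 = 0.01403 hr⁻¹
Accumulation ratio R = 1 / (1 − e^(−kτ)) = 1 / (1 − e^(−0.01403×66.0)) = 1 / (1 − 0.3961) = 1.656
Loading dose = maintenance dose × R = 263 × 1.656 ≈ 436 mg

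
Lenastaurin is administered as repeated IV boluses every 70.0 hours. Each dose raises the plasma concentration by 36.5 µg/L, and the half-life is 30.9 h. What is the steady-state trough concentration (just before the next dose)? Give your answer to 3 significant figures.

k = ln 2 / 30.9 = 0.02243 h⁻¹
Fraction remaining after one interval: e^(−kτ) = e^(−0.02243 × 70.0) = 0.2080
R = 1 / (1 − 0.2080) = 1.263
Css,max = 36.5 × 1.263 = 46.09 µg/L
Css,min = Css,max × e^(−kτ) = 46.09 × 0.2080 ≈ 9.59 µg/L

9.59 µg/L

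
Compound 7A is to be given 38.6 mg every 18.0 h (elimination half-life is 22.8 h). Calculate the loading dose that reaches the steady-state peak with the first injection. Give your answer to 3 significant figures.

91.6 mg

k = ln 2 / 22.8 = 0.03040 h⁻¹
Accumulation ratio R = 1 / (1 − e^(−kτ)) = 1 / (1 − e^(−0.03040×18.0)) = 1 / (1 − 0.5786) = 2.373
Loading dose = maintenance dose × R = 38.6 × 2.373 ≈ 91.6 mg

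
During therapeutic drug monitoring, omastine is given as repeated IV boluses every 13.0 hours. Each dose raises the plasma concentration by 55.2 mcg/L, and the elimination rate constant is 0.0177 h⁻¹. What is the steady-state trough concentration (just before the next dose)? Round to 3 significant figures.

213 mcg/L

Fraction remaining after one interval: e^(−kτ) = e^(−0.01770 × 13.0) = 0.7945
R = 1 / (1 − 0.7945) = 4.865
Css,max = 55.2 × 4.865 = 268.6 mcg/L
Css,min = Css,max × e^(−kτ) = 268.6 × 0.7945 ≈ 213 mcg/L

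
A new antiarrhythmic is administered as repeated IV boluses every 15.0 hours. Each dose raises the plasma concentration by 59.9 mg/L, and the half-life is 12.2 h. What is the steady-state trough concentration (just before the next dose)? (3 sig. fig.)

k = ln 2 / 12.2 = 0.05682 h⁻¹
Fraction remaining after one interval: e^(−kτ) = e^(−0.05682 × 15.0) = 0.4265
R = 1 / (1 − 0.4265) = 1.744
Css,max = 59.9 × 1.744 = 104.4 mg/L
Css,min = Css,max × e^(−kτ) = 104.4 × 0.4265 ≈ 44.5 mg/L

44.5 mg/L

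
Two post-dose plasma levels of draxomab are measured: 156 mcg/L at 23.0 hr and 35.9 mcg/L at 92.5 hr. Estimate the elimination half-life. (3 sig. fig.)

32.8 hours

k = ln(C₁/C₂) / (t₂ − t₁) = ln(156/35.9) / (92.5 − 23.0)
  = 1.469 / 69.50 = 0.02114 hr⁻¹
t½ = ln 2 / k = ln 2 / 0.02114 ≈ 32.8 hours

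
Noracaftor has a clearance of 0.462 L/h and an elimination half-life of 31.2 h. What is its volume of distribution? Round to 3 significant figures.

k = ln 2 / t½ = ln 2 / 31.2 = 0.02222 h⁻¹
V = CL / k = 0.462 / 0.02222 ≈ 20.8 L

20.8 L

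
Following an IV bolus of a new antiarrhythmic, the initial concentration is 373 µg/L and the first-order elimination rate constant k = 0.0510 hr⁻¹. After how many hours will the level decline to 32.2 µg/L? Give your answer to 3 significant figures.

C(t) = C₀ e^(−kt)  ⇒  t = ln(C₀/C) / k
t = ln(373/32.2) / 0.05100 = 2.450 / 0.05100 ≈ 48.0 hours

48.0 hours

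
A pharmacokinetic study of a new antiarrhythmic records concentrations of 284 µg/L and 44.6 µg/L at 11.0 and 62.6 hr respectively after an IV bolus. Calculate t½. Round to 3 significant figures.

19.3 hours

k = ln(C₁/C₂) / (t₂ − t₁) = ln(284/44.6) / (62.6 − 11.0)
  = 1.851 / 51.60 = 0.03588 hr⁻¹
t½ = ln 2 / k = ln 2 / 0.03588 ≈ 19.3 hours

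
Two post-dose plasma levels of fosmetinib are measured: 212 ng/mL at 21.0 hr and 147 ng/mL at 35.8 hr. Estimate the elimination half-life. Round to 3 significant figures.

k = ln(C₁/C₂) / (t₂ − t₁) = ln(212/147) / (35.8 − 21.0)
  = 0.3662 / 14.80 = 0.02474 hr⁻¹
t½ = ln 2 / k = ln 2 / 0.02474 ≈ 28.0 hours

28.0 hours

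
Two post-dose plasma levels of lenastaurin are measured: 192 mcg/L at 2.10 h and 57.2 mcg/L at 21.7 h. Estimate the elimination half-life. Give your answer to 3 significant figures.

11.2 hours

k = ln(C₁/C₂) / (t₂ − t₁) = ln(192/57.2) / (21.7 − 2.10)
  = 1.211 / 19.60 = 0.06178 h⁻¹
t½ = ln 2 / k = ln 2 / 0.06178 ≈ 11.2 hours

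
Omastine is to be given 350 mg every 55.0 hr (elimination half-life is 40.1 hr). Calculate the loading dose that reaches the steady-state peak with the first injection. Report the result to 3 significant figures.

k = ln 2 / 40.1 = 0.01729 hr⁻¹
Accumulation ratio R = 1 / (1 − e^(−kτ)) = 1 / (1 − e^(−0.01729×55.0)) = 1 / (1 − 0.3865) = 1.630
Loading dose = maintenance dose × R = 350 × 1.630 ≈ 570 mg

570 mg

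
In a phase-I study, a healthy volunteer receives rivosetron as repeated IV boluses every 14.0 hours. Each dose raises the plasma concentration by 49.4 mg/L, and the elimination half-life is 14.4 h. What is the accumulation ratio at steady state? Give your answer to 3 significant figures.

2.04

k = ln 2 / 14.4 = 0.04814 h⁻¹
Fraction remaining after one interval: e^(−kτ) = e^(−0.04814 × 14.0) = 0.5097
R = 1 / (1 − 0.5097) = 1 / 0.4903 ≈ 2.04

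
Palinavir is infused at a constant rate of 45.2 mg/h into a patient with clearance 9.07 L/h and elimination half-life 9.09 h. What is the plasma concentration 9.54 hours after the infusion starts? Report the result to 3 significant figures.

2.58 mg/L

Css = rate / CL = 45.2 / 9.07 = 4.983 mg/L
k = ln 2 / 9.09 = 0.07625 h⁻¹
C(t) = Css (1 − e^(−kt)) = 4.983 × (1 − e^(−0.7275)) = 4.983 × 0.5169 ≈ 2.58 mg/L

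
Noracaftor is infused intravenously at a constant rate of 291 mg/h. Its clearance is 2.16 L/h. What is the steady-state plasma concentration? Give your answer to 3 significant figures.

135 mg/L

Css = infusion rate / CL = 291 / 2.16 ≈ 135 mg/L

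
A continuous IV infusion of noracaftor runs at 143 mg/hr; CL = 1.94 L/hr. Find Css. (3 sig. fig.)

Css = infusion rate / CL = 143 / 1.94 ≈ 73.7 mg/L

73.7 mg/L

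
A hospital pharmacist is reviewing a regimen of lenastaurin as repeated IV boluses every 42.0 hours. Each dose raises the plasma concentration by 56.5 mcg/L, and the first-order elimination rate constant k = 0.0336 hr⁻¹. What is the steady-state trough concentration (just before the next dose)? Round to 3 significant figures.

Fraction remaining after one interval: e^(−kτ) = e^(−0.03360 × 42.0) = 0.2439
R = 1 / (1 − 0.2439) = 1.322
Css,max = 56.5 × 1.322 = 74.72 mcg/L
Css,min = Css,max × e^(−kτ) = 74.72 × 0.2439 ≈ 18.2 mcg/L

18.2 mcg/L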